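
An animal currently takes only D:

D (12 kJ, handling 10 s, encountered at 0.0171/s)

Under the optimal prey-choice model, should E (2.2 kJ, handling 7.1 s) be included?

Yes

On D alone, R = ΣλE/(1+Σλh) = 0.2052/1.171 = 0.1752 kJ/s.
Profitability of E: 2.2/7.1 = 0.3099 kJ/s.
0.3099 > 0.1752, so adding E raises the average — include it.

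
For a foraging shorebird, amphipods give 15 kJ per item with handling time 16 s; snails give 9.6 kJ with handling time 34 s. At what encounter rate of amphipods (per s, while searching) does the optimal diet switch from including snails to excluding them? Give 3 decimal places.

0.027 per s

Drop snails once their profitability E₂/h₂ falls below the rate achievable on amphipods alone: E₂/h₂ = λE₁/(1 + λh₁).
Solve for λ: λE₁h₂ = E₂(1 + λh₁) → λ(E₁h₂ − E₂h₁) = E₂ → λ = E₂/(E₁h₂ − E₂h₁).
λ = 9.6/(15×34 − 9.6×16) = 9.6/356.4 = 0.02694 per s.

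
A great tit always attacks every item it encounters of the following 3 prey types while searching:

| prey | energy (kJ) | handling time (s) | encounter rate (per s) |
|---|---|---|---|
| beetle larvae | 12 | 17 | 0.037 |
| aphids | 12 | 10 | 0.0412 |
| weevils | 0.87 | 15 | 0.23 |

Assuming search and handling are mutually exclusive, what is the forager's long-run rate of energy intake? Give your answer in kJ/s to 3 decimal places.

R = (0.037×12 + 0.0412×12 + 0.23×0.87) / (1 + 0.037×17 + 0.0412×10 + 0.23×15) = 1.139/5.491 = 0.2073 kJ/s.

0.207 kJ/s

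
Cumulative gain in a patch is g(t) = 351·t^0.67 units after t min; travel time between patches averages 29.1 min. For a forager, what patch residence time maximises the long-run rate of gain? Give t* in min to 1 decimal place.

Maximise g(t)/(T+t): set derivative to zero → g'(t)(T+t) = g(t).
g'(t) = 0.67·351·t^-0.33. Setting 0.67·351·t^-0.33 = 351·t^0.67/(29.1+t) gives 0.67(29.1+t) = t, so 0.33·t = 0.67×29.1.
t* = 0.67×29.1/0.33 = 59.08 min.

59.1 min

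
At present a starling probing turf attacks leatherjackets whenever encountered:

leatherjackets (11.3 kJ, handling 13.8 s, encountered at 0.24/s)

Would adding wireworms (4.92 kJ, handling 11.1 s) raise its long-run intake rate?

Intake rate on the current diet: R = (0.24×11.3) / (1 + 0.24×13.8) = 2.712/4.312 = 0.6289 kJ/s.
Profitability of wireworms: 4.92/11.1 = 0.4432 kJ/s.
Since 0.4432 < R, time spent handling wireworms is better spent searching.

No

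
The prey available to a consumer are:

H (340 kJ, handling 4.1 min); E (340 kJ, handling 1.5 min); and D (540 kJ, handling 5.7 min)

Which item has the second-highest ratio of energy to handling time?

In descending order of E/h:
E: 340/1.5 = 227 kJ/min
D: 540/5.7 = 94.7 kJ/min
H: 340/4.1 = 82.9 kJ/min

D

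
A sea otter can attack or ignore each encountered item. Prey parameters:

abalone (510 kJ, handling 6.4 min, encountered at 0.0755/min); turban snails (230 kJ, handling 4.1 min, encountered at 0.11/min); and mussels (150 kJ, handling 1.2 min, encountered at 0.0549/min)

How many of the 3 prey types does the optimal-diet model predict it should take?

3

Profitabilities (E/h, kJ/min): mussels 125, abalone 79.7, turban snails 56.1. Add prey in this order while the next type's profitability exceeds the intake rate on those already taken.
Rate on top 1: 7.726. abalone: 79.7 > 7.726 → include.
Rate on top 2: 30.17. turban snails: 56.1 > 30.17 → include.
Optimal diet: mussels, abalone, turban snails — 3 of 3 types.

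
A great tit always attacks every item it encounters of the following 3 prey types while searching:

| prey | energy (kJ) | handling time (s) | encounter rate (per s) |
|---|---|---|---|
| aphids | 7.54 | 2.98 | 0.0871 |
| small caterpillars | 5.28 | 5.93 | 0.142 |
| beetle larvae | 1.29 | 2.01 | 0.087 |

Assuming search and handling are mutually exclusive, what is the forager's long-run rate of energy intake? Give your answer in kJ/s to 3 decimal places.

R = Σλ_iE_i / (1 + Σλ_ih_i)
Numerator: 0.0871×7.54 + 0.142×5.28 + 0.087×1.29 = 1.519
Denominator: 1 + 0.0871×2.98 + 0.142×5.93 + 0.087×2.01 = 2.276
R = 1.519/2.276 = 0.6671 kJ/s

0.667 kJ/s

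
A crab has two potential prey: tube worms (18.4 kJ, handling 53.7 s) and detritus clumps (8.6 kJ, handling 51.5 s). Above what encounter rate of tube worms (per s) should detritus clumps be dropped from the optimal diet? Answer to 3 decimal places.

0.018 per s

The zero-one rule: include detritus clumps iff E₂/h₂ > λE₁/(1+λh₁). Equality gives the switch point.
λE₁h₂ = E₂ + λE₂h₁ ⇒ λ = E₂/(E₁h₂ − E₂h₁) = 8.6/(947.6 − 461.8) = 0.0177 per s.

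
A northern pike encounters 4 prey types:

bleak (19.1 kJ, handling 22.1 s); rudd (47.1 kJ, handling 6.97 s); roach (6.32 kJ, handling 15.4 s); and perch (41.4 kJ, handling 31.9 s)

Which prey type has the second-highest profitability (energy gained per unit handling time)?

perch

Profitability E/h (kJ/s): bleak = 19.1/22.1 = 0.864, rudd = 47.1/6.97 = 6.76, roach = 6.32/15.4 = 0.41, perch = 41.4/31.9 = 1.3.
Ranked: rudd > perch > bleak > roach.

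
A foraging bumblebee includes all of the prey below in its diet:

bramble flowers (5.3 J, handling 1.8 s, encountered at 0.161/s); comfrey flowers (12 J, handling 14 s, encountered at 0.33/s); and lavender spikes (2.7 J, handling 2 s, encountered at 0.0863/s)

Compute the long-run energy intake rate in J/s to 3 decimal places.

R = Σλ_iE_i / (1 + Σλ_ih_i)
Numerator: 0.161×5.3 + 0.33×12 + 0.0863×2.7 = 5.046
Denominator: 1 + 0.161×1.8 + 0.33×14 + 0.0863×2 = 6.082
R = 5.046/6.082 = 0.8297 J/s

0.830 J/s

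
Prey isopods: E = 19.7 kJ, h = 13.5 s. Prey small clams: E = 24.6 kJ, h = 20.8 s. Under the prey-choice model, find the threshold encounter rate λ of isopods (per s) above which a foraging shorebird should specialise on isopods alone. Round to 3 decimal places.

The zero-one rule: include small clams iff E₂/h₂ > λE₁/(1+λh₁). Equality gives the switch point.
λE₁h₂ = E₂ + λE₂h₁ ⇒ λ = E₂/(E₁h₂ − E₂h₁) = 24.6/(409.8 − 332.1) = 0.3168 per s.

0.317 per s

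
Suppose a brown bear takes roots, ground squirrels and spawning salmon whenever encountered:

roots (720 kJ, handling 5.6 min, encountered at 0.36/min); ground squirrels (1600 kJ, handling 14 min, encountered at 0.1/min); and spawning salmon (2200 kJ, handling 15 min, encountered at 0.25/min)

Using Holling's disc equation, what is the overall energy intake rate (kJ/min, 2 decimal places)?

118.69 kJ/min

R = (0.36×720 + 0.1×1600 + 0.25×2200) / (1 + 0.36×5.6 + 0.1×14 + 0.25×15) = 969.2/8.166 = 118.7 kJ/min.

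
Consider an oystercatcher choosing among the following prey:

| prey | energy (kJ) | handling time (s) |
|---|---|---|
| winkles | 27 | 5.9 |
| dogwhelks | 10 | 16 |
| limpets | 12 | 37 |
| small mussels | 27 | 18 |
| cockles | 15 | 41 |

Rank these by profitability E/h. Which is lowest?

limpets

In descending order of E/h:
winkles: 27/5.9 = 4.58 kJ/s
small mussels: 27/18 = 1.5 kJ/s
dogwhelks: 10/16 = 0.625 kJ/s
cockles: 15/41 = 0.366 kJ/s
limpets: 12/37 = 0.324 kJ/s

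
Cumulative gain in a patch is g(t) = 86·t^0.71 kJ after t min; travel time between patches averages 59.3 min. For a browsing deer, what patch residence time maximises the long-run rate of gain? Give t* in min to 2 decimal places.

By the marginal value theorem, leave when the instantaneous gain rate g'(t) equals the habitat-wide average g(t)/(T + t).
g'(t) = 0.71·86·t^-0.29. Setting 0.71·86·t^-0.29 = 86·t^0.71/(59.3+t) gives 0.71(59.3+t) = t, so 0.29·t = 0.71×59.3.
t* = 0.71×59.3/0.29 = 145.2 min.

145.18 min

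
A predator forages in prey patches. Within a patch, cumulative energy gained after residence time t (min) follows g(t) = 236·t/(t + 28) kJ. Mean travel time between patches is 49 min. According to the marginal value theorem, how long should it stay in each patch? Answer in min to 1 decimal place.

37.0 min

Optimal t* satisfies g'(t*) = g(t*)/(T + t*).
g'(t) = 236·28/(t + 28)². Setting 236·28/(t+28)² = 236t/[(t+28)(49+t)] gives 28(49+t) = t(t+28), so t² = 28×49 = 1372.
t* = √1372 = 37.04 min.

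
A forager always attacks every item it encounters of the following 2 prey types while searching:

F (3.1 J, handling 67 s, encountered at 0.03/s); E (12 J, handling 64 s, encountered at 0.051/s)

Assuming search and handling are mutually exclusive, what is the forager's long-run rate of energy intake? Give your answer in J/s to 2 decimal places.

Energy encountered per unit search time: 0.03×3.1 + 0.051×12 = 0.705 J/s.
Handling time per unit search time: 0.03×67 + 0.051×64 = 5.274.
Rate = 0.705/(1 + 5.274) = 0.1124 J/s.

0.11 J/s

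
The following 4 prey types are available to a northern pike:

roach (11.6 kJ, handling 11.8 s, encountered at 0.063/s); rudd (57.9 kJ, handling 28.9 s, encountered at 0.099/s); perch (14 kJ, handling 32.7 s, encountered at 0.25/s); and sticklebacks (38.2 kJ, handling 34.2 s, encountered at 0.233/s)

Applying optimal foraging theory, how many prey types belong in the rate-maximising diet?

E/h in descending order: rudd 2, sticklebacks 1.12, roach 0.983, perch 0.428 kJ/s. The optimal diet is the largest prefix of this list for which every included type satisfies E_i/h_i > R on the types above it.
Rate on top 1: 1.485. sticklebacks: 1.12 < 1.485 → exclude; stop.
Optimal diet: rudd — 1 of 4 types.

1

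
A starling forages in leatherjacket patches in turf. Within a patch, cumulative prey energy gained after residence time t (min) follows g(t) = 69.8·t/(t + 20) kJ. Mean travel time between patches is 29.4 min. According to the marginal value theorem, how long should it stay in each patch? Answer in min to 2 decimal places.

By the marginal value theorem, leave when the instantaneous gain rate g'(t) equals the habitat-wide average g(t)/(T + t).
g'(t) = 69.8·20/(t + 20)². Setting 69.8·20/(t+20)² = 69.8t/[(t+20)(29.4+t)] gives 20(29.4+t) = t(t+20), so t² = 20×29.4 = 588.
t* = √588 = 24.25 min.

24.25 min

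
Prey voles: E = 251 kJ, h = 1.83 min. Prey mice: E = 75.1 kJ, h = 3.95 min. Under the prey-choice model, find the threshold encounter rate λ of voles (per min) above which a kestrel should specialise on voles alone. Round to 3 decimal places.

Drop mice once their profitability E₂/h₂ falls below the rate achievable on voles alone: E₂/h₂ = λE₁/(1 + λh₁).
Solve for λ: λE₁h₂ = E₂(1 + λh₁) → λ(E₁h₂ − E₂h₁) = E₂ → λ = E₂/(E₁h₂ − E₂h₁).
λ = 75.1/(251×3.95 − 75.1×1.83) = 75.1/854 = 0.08794 per min.

0.088 per min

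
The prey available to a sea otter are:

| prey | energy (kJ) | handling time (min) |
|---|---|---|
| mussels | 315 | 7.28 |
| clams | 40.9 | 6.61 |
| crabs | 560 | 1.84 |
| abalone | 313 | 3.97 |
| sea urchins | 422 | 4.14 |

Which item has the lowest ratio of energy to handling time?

Profitability E/h (kJ/min): mussels = 315/7.28 = 43.3, clams = 40.9/6.61 = 6.19, crabs = 560/1.84 = 304, abalone = 313/3.97 = 78.8, sea urchins = 422/4.14 = 102.
Ranked: crabs > sea urchins > abalone > mussels > clams.

clams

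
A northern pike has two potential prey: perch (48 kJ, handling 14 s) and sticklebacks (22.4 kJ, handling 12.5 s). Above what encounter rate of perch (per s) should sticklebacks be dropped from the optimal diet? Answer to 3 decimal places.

At the threshold, the rate on perch alone equals the profitability of sticklebacks: λ·48/(1 + λ·14) = 22.4/12.5 = 1.792.
Rearranging, λ(48 − 1.792×14) = 1.792, so λ = 1.792/22.91 = 0.07821 per s.

0.078 per s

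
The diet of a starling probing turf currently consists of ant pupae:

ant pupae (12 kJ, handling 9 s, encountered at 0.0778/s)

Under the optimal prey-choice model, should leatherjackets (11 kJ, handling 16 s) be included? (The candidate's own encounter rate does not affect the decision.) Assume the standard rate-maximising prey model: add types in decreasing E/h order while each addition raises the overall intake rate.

Intake rate on the current diet: R = (0.0778×12) / (1 + 0.0778×9) = 0.9336/1.7 = 0.5491 kJ/s.
leatherjackets: E/h = 11/16 = 0.6875 kJ/s.
0.6875 > 0.5491, so adding leatherjackets raises the average — include it.

Yes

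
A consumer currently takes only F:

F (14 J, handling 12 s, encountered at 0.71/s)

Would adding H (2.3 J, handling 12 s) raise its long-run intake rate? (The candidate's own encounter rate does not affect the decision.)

No

Current rate: (0.71×14)/(1 + 0.71×12) = 1.044 J/s.
Profitability of H: 2.3/12 = 0.1917 J/s.
0.1917 < 1.044, so adding H would lower the average — exclude it.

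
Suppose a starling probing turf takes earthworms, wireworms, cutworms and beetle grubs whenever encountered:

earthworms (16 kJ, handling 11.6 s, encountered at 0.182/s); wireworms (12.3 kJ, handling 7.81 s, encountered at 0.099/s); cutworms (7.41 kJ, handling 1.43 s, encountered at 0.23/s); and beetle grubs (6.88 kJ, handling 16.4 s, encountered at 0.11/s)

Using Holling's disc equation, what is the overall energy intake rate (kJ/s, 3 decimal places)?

R = (0.182×16 + 0.099×12.3 + 0.23×7.41 + 0.11×6.88) / (1 + 0.182×11.6 + 0.099×7.81 + 0.23×1.43 + 0.11×16.4) = 6.591/6.017 = 1.095 kJ/s.

1.095 kJ/s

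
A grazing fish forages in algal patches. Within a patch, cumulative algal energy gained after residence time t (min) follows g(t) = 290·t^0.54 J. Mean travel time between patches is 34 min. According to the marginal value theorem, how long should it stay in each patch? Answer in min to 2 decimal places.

Maximise g(t)/(T+t): set derivative to zero → g'(t)(T+t) = g(t).
g'(t) = 0.54·290·t^-0.46. Setting 0.54·290·t^-0.46 = 290·t^0.54/(34+t) gives 0.54(34+t) = t, so 0.46·t = 0.54×34.
t* = 0.54×34/0.46 = 39.91 min.

39.91 min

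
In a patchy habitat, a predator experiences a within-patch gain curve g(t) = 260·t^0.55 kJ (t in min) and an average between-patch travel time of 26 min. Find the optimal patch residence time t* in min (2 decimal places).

By the marginal value theorem, leave when the instantaneous gain rate g'(t) equals the habitat-wide average g(t)/(T + t).
g'(t) = 0.55·260·t^-0.45. Setting 0.55·260·t^-0.45 = 260·t^0.55/(26+t) gives 0.55(26+t) = t, so 0.45·t = 0.55×26.
t* = 0.55×26/0.45 = 31.78 min.

31.78 min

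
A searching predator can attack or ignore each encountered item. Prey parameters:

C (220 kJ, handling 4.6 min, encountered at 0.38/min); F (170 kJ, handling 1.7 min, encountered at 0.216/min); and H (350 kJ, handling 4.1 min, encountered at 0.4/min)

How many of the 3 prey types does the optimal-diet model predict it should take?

Profitabilities (E/h, kJ/min): F 100, H 85.4, C 47.8. Add prey in this order while the next type's profitability exceeds the intake rate on those already taken.
Rate on top 1: 26.86. H: 85.4 > 26.86 → include.
Rate on top 2: 58.77. C: 47.8 < 58.77 → exclude; stop.
Optimal diet: F, H — 2 of 3 types.

2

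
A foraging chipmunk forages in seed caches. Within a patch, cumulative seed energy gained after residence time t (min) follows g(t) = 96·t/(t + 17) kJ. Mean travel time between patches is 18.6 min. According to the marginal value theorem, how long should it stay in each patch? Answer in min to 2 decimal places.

17.78 min

By the marginal value theorem, leave when the instantaneous gain rate g'(t) equals the habitat-wide average g(t)/(T + t).
g'(t) = 96·17/(t + 17)². Setting 96·17/(t+17)² = 96t/[(t+17)(18.6+t)] gives 17(18.6+t) = t(t+17), so t² = 17×18.6 = 316.2.
t* = √316.2 = 17.78 min.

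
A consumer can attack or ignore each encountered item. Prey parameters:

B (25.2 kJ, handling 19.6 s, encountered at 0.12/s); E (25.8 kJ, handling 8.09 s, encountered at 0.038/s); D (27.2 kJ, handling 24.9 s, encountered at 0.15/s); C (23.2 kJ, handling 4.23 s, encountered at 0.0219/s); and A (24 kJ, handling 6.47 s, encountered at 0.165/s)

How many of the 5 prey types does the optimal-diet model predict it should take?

E/h in descending order: C 5.48, A 3.71, E 3.19, B 1.29, D 1.09 kJ/s. The optimal diet is the largest prefix of this list for which every included type satisfies E_i/h_i > R on the types above it.
Rate on top 1: 0.465. A: 3.71 > 0.465 → include.
Rate on top 2: 2.068. E: 3.19 > 2.068 → include.
Rate on top 3: 2.208. B: 1.29 < 2.208 → exclude; stop.
Optimal diet: C, A, E — 3 of 5 types.

3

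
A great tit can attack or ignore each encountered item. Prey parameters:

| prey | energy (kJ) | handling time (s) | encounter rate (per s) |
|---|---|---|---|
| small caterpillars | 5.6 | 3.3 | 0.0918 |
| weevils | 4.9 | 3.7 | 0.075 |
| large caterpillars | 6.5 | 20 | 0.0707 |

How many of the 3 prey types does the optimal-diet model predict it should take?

2

Profitabilities (E/h, kJ/s): small caterpillars 1.7, weevils 1.32, large caterpillars 0.325. Add prey in this order while the next type's profitability exceeds the intake rate on those already taken.
Rate on top 1: 0.3946. weevils: 1.32 > 0.3946 → include.
Rate on top 2: 0.5578. large caterpillars: 0.325 < 0.5578 → exclude; stop.
Optimal diet: small caterpillars, weevils — 2 of 3 types.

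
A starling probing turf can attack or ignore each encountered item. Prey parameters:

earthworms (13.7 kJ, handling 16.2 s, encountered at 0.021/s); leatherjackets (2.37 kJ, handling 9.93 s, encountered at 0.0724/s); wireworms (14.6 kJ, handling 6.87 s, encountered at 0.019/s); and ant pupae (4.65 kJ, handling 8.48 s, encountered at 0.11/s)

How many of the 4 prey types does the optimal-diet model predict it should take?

Rank by E/h (kJ/s): wireworms 2.13, earthworms 0.846, ant pupae 0.548, leatherjackets 0.239. Include each in turn until the next type's E/h falls below the running intake rate.
Rate on top 1: 0.2454. earthworms: 0.846 > 0.2454 → include.
Rate on top 2: 0.3842. ant pupae: 0.548 > 0.3842 → include.
Rate on top 3: 0.4479. leatherjackets: 0.239 < 0.4479 → exclude; stop.
Optimal diet: wireworms, earthworms, ant pupae — 3 of 4 types.

3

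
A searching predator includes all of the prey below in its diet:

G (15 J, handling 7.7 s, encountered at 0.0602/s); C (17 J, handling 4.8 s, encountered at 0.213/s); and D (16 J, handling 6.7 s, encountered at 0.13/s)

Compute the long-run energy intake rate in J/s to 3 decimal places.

Energy encountered per unit search time: 0.0602×15 + 0.213×17 + 0.13×16 = 6.604 J/s.
Handling time per unit search time: 0.0602×7.7 + 0.213×4.8 + 0.13×6.7 = 2.357.
Rate = 6.604/(1 + 2.357) = 1.967 J/s.

1.967 J/s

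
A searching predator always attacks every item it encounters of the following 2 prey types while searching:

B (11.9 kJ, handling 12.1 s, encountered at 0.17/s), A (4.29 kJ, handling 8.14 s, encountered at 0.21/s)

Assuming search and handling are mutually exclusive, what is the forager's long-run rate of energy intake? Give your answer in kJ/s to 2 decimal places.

0.61 kJ/s

R = Σλ_iE_i / (1 + Σλ_ih_i)
Numerator: 0.17×11.9 + 0.21×4.29 = 2.924
Denominator: 1 + 0.17×12.1 + 0.21×8.14 = 4.766
R = 2.924/4.766 = 0.6134 kJ/s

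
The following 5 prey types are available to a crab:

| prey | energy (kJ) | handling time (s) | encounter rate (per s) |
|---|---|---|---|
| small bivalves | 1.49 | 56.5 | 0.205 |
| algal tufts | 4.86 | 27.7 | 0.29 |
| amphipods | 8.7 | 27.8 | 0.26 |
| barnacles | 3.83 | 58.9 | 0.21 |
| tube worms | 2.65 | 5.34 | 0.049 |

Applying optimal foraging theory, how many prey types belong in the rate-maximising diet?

Profitabilities (E/h, kJ/s): tube worms 0.496, amphipods 0.313, algal tufts 0.175, barnacles 0.065, small bivalves 0.0264. Add prey in this order while the next type's profitability exceeds the intake rate on those already taken.
Rate on top 1: 0.1029. amphipods: 0.313 > 0.1029 → include.
Rate on top 2: 0.2817. algal tufts: 0.175 < 0.2817 → exclude; stop.
Optimal diet: tube worms, amphipods — 2 of 5 types.

2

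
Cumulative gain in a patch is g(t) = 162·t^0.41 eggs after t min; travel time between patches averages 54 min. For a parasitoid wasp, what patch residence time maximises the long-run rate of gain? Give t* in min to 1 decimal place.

37.5 min

Maximise g(t)/(T+t): set derivative to zero → g'(t)(T+t) = g(t).
g'(t) = 0.41·162·t^-0.59. Setting 0.41·162·t^-0.59 = 162·t^0.41/(54+t) gives 0.41(54+t) = t, so 0.59·t = 0.41×54.
t* = 0.41×54/0.59 = 37.53 min.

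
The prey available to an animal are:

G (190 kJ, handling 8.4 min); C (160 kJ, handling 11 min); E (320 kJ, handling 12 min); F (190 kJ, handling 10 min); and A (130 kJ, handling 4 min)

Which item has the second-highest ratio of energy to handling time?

In descending order of E/h:
A: 130/4 = 32.5 kJ/min
E: 320/12 = 26.7 kJ/min
G: 190/8.4 = 22.6 kJ/min
F: 190/10 = 19 kJ/min
C: 160/11 = 14.5 kJ/min

E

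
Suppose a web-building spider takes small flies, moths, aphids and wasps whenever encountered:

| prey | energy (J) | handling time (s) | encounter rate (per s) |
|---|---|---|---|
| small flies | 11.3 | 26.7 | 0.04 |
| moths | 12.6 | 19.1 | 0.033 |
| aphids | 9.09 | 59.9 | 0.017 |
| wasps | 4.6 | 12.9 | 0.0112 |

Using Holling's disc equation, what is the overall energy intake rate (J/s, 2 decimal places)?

R = (0.04×11.3 + 0.033×12.6 + 0.017×9.09 + 0.0112×4.6) / (1 + 0.04×26.7 + 0.033×19.1 + 0.017×59.9 + 0.0112×12.9) = 1.074/3.861 = 0.2781 J/s.

0.28 J/s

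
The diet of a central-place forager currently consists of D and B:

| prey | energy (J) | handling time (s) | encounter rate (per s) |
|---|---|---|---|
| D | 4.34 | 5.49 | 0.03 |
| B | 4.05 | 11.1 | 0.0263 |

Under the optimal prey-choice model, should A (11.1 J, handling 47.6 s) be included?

Yes

Intake rate on the current diet: R = (0.03×4.34 + 0.0263×4.05) / (1 + 0.03×5.49 + 0.0263×11.1) = 0.2367/1.457 = 0.1625 J/s.
A: E/h = 11.1/47.6 = 0.2332 J/s.
0.2332 > 0.1625, so adding A raises the average — include it.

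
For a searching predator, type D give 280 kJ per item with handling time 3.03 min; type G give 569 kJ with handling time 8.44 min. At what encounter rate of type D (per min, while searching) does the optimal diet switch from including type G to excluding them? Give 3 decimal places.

At the threshold, the rate on type D alone equals the profitability of type G: λ·280/(1 + λ·3.03) = 569/8.44 = 67.42.
Rearranging, λ(280 − 67.42×3.03) = 67.42, so λ = 67.42/75.73 = 0.8903 per min.

0.890 per min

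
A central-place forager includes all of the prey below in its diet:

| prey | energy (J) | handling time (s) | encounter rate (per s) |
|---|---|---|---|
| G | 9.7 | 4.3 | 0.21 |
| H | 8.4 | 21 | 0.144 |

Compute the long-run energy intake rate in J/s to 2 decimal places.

Energy encountered per unit search time: 0.21×9.7 + 0.144×8.4 = 3.247 J/s.
Handling time per unit search time: 0.21×4.3 + 0.144×21 = 3.927.
Rate = 3.247/(1 + 3.927) = 0.6589 J/s.

0.66 J/s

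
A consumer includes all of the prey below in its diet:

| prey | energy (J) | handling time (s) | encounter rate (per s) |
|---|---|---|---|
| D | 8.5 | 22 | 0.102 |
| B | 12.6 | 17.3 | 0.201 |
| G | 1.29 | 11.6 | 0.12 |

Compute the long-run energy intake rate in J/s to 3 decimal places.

0.438 J/s

R = (0.102×8.5 + 0.201×12.6 + 0.12×1.29) / (1 + 0.102×22 + 0.201×17.3 + 0.12×11.6) = 3.554/8.113 = 0.4381 J/s.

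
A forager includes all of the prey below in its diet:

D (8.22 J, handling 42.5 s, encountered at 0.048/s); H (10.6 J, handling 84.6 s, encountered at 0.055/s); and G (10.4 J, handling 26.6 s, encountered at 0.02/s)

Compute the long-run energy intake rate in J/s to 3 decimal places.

0.144 J/s

Energy encountered per unit search time: 0.048×8.22 + 0.055×10.6 + 0.02×10.4 = 1.186 J/s.
Handling time per unit search time: 0.048×42.5 + 0.055×84.6 + 0.02×26.6 = 7.225.
Rate = 1.186/(1 + 7.225) = 0.1441 J/s.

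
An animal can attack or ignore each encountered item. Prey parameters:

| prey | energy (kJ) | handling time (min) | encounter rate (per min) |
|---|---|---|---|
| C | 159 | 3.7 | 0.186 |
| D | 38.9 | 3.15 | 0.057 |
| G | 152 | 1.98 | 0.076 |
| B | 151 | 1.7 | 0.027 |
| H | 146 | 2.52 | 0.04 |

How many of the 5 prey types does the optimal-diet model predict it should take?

E/h in descending order: B 88.8, G 76.8, H 57.9, C 43, D 12.3 kJ/min. The optimal diet is the largest prefix of this list for which every included type satisfies E_i/h_i > R on the types above it.
Rate on top 1: 3.898. G: 76.8 > 3.898 → include.
Rate on top 2: 13.06. H: 57.9 > 13.06 → include.
Rate on top 3: 16.55. C: 43 > 16.55 → include.
Rate on top 4: 25.71. D: 12.3 < 25.71 → exclude; stop.
Optimal diet: B, G, H, C — 4 of 5 types.

4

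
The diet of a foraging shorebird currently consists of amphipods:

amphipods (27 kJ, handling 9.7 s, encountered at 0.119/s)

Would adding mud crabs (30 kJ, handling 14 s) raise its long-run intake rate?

Yes

Intake rate on the current diet: R = (0.119×27) / (1 + 0.119×9.7) = 3.213/2.154 = 1.491 kJ/s.
Profitability of mud crabs: 30/14 = 2.143 kJ/s.
2.143 > 1.491, so adding mud crabs raises the average — include it.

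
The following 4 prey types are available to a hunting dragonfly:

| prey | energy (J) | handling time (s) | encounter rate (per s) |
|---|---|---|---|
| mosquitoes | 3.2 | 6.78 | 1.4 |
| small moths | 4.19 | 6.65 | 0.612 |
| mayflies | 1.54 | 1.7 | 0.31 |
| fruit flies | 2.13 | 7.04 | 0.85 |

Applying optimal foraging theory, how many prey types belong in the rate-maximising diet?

2

E/h in descending order: mayflies 0.906, small moths 0.63, mosquitoes 0.472, fruit flies 0.303 J/s. The optimal diet is the largest prefix of this list for which every included type satisfies E_i/h_i > R on the types above it.
Rate on top 1: 0.3126. small moths: 0.63 > 0.3126 → include.
Rate on top 2: 0.5435. mosquitoes: 0.472 < 0.5435 → exclude; stop.
Optimal diet: mayflies, small moths — 2 of 4 types.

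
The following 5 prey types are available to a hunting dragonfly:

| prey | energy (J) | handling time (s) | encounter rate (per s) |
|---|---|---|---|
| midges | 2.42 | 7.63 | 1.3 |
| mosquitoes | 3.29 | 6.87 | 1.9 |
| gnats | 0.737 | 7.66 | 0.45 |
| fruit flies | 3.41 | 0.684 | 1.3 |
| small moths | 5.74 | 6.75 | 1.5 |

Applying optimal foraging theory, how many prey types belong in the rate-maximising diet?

Rank by E/h (J/s): fruit flies 4.99, small moths 0.85, mosquitoes 0.479, midges 0.317, gnats 0.0962. Include each in turn until the next type's E/h falls below the running intake rate.
Rate on top 1: 2.346. small moths: 0.85 < 2.346 → exclude; stop.
Optimal diet: fruit flies — 1 of 5 types.

1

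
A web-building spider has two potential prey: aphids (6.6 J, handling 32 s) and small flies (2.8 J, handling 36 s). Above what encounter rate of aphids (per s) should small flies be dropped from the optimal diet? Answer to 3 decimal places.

0.019 per s

The zero-one rule: include small flies iff E₂/h₂ > λE₁/(1+λh₁). Equality gives the switch point.
λE₁h₂ = E₂ + λE₂h₁ ⇒ λ = E₂/(E₁h₂ − E₂h₁) = 2.8/(237.6 − 89.6) = 0.01892 per s.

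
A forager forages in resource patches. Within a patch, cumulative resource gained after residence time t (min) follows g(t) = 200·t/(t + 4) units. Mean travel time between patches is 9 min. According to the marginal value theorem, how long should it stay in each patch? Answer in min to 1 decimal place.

6.0 min

Maximise g(t)/(T+t): set derivative to zero → g'(t)(T+t) = g(t).
g'(t) = 200·4/(t + 4)². Setting 200·4/(t+4)² = 200t/[(t+4)(9+t)] gives 4(9+t) = t(t+4), so t² = 4×9 = 36.
t* = √36 = 6 min.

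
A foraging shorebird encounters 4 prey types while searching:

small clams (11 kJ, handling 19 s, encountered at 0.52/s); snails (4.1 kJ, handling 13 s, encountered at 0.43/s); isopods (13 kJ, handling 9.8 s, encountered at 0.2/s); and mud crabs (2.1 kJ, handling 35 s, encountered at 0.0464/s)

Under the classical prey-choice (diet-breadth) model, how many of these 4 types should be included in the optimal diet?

1

Rank by E/h (kJ/s): isopods 1.33, small clams 0.579, snails 0.315, mud crabs 0.06. Include each in turn until the next type's E/h falls below the running intake rate.
Rate on top 1: 0.8784. small clams: 0.579 < 0.8784 → exclude; stop.
Optimal diet: isopods — 1 of 4 types.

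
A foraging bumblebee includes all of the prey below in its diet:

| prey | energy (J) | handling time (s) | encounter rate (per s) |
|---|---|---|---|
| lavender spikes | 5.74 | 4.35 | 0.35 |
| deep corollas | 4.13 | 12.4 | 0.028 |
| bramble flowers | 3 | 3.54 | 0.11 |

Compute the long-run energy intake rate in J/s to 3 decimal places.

R = Σλ_iE_i / (1 + Σλ_ih_i)
Numerator: 0.35×5.74 + 0.028×4.13 + 0.11×3 = 2.455
Denominator: 1 + 0.35×4.35 + 0.028×12.4 + 0.11×3.54 = 3.259
R = 2.455/3.259 = 0.7532 J/s

0.753 J/s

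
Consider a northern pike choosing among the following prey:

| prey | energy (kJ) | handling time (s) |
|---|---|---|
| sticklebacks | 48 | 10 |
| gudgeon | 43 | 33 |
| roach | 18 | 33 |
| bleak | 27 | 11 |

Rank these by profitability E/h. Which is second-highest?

bleak

In descending order of E/h:
sticklebacks: 48/10 = 4.8 kJ/s
bleak: 27/11 = 2.45 kJ/s
gudgeon: 43/33 = 1.3 kJ/s
roach: 18/33 = 0.545 kJ/s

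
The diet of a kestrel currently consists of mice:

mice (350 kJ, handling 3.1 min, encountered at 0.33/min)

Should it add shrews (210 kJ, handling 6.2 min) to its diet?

Current rate: (0.33×350)/(1 + 0.33×3.1) = 57.09 kJ/min.
Profitability of shrews: 210/6.2 = 33.87 kJ/min.
Since 33.87 < R, time spent handling shrews is better spent searching.

No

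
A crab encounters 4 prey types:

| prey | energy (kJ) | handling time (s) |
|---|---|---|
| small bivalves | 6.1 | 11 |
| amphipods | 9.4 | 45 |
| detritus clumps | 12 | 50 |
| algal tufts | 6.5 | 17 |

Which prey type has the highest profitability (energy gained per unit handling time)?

small bivalves

Profitability E/h (kJ/s): small bivalves = 6.1/11 = 0.555, amphipods = 9.4/45 = 0.209, detritus clumps = 12/50 = 0.24, algal tufts = 6.5/17 = 0.382.
Ranked: small bivalves > algal tufts > detritus clumps > amphipods.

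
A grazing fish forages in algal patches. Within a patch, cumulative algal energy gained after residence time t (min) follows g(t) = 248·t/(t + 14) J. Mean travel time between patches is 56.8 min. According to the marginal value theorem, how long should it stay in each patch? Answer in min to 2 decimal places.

28.20 min

Optimal t* satisfies g'(t*) = g(t*)/(T + t*).
g'(t) = 248·14/(t + 14)². Setting 248·14/(t+14)² = 248t/[(t+14)(56.8+t)] gives 14(56.8+t) = t(t+14), so t² = 14×56.8 = 795.2.
t* = √795.2 = 28.2 min.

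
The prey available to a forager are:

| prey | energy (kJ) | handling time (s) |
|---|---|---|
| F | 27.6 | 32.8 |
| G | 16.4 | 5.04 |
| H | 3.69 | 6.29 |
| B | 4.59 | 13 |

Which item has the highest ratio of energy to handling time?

G

Profitability E/h (kJ/s): F = 27.6/32.8 = 0.841, G = 16.4/5.04 = 3.25, H = 3.69/6.29 = 0.587, B = 4.59/13 = 0.353.
Ranked: G > F > H > B.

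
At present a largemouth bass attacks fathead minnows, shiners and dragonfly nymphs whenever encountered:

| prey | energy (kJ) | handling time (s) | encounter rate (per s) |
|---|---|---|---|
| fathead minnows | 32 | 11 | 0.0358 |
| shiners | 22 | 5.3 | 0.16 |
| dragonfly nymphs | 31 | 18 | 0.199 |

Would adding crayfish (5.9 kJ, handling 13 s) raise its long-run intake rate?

On fathead minnows, shiners and dragonfly nymphs alone, R = ΣλE/(1+Σλh) = 10.83/5.824 = 1.86 kJ/s.
Profitability of crayfish: 5.9/13 = 0.4538 kJ/s.
0.4538 < 1.86, so adding crayfish would lower the average — exclude it.

No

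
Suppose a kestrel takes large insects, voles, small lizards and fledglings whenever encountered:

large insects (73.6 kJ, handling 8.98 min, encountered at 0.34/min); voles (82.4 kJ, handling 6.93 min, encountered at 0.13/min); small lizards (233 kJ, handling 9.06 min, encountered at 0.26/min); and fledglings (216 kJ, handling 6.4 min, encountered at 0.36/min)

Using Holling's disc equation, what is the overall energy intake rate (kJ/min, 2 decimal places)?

18.11 kJ/min

R = (0.34×73.6 + 0.13×82.4 + 0.26×233 + 0.36×216) / (1 + 0.34×8.98 + 0.13×6.93 + 0.26×9.06 + 0.36×6.4) = 174.1/9.614 = 18.11 kJ/min.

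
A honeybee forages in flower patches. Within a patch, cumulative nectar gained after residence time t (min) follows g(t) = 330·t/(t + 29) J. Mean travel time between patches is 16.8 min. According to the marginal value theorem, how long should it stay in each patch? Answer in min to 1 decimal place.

Optimal t* satisfies g'(t*) = g(t*)/(T + t*).
g'(t) = 330·29/(t + 29)². Setting 330·29/(t+29)² = 330t/[(t+29)(16.8+t)] gives 29(16.8+t) = t(t+29), so t² = 29×16.8 = 487.2.
t* = √487.2 = 22.07 min.

22.1 min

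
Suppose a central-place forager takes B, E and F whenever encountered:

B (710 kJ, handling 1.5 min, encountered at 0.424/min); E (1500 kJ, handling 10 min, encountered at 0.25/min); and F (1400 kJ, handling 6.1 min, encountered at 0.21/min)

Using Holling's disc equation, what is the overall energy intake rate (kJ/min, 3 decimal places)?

R = (0.424×710 + 0.25×1500 + 0.21×1400) / (1 + 0.424×1.5 + 0.25×10 + 0.21×6.1) = 970/5.417 = 179.1 kJ/min.

179.073 kJ/min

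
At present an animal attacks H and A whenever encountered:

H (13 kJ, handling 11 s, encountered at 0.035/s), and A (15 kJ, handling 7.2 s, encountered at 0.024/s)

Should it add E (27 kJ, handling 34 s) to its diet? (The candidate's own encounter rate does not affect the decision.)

Yes

Intake rate on the current diet: R = (0.035×13 + 0.024×15) / (1 + 0.035×11 + 0.024×7.2) = 0.815/1.558 = 0.5232 kJ/s.
Profitability of E: 27/34 = 0.7941 kJ/s.
0.7941 > 0.5232, so adding E raises the average — include it.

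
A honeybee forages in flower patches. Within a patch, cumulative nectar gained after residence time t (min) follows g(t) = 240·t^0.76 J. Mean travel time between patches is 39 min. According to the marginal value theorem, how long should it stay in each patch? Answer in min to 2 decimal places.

Optimal t* satisfies g'(t*) = g(t*)/(T + t*).
g'(t) = 0.76·240·t^-0.24. Setting 0.76·240·t^-0.24 = 240·t^0.76/(39+t) gives 0.76(39+t) = t, so 0.24·t = 0.76×39.
t* = 0.76×39/0.24 = 123.5 min.

123.50 min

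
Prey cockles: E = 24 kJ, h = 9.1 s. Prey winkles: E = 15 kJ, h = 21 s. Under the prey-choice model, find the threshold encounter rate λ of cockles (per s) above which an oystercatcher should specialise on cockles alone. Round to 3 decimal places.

0.041 per s

The zero-one rule: include winkles iff E₂/h₂ > λE₁/(1+λh₁). Equality gives the switch point.
λE₁h₂ = E₂ + λE₂h₁ ⇒ λ = E₂/(E₁h₂ − E₂h₁) = 15/(504 − 136.5) = 0.04082 per s.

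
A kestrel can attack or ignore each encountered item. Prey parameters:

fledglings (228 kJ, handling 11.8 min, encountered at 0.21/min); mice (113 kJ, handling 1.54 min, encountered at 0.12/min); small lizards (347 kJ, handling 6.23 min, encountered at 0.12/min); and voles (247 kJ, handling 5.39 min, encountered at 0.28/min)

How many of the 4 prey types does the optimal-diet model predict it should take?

3

E/h in descending order: mice 73.4, small lizards 55.7, voles 45.8, fledglings 19.3 kJ/min. The optimal diet is the largest prefix of this list for which every included type satisfies E_i/h_i > R on the types above it.
Rate on top 1: 11.44. small lizards: 55.7 > 11.44 → include.
Rate on top 2: 28.57. voles: 45.8 > 28.57 → include.
Rate on top 3: 36.13. fledglings: 19.3 < 36.13 → exclude; stop.
Optimal diet: mice, small lizards, voles — 3 of 4 types.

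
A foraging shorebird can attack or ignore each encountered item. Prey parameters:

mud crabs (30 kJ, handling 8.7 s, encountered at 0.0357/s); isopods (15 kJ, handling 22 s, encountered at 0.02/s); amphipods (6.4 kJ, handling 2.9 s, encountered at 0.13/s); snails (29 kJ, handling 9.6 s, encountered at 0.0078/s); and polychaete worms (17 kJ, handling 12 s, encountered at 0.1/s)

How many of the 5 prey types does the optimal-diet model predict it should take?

E/h in descending order: mud crabs 3.45, snails 3.02, amphipods 2.21, polychaete worms 1.42, isopods 0.682 kJ/s. The optimal diet is the largest prefix of this list for which every included type satisfies E_i/h_i > R on the types above it.
Rate on top 1: 0.8172. snails: 3.02 > 0.8172 → include.
Rate on top 2: 0.9363. amphipods: 2.21 > 0.9363 → include.
Rate on top 3: 1.208. polychaete worms: 1.42 > 1.208 → include.
Rate on top 4: 1.293. isopods: 0.682 < 1.293 → exclude; stop.
Optimal diet: mud crabs, snails, amphipods, polychaete worms — 4 of 5 types.

4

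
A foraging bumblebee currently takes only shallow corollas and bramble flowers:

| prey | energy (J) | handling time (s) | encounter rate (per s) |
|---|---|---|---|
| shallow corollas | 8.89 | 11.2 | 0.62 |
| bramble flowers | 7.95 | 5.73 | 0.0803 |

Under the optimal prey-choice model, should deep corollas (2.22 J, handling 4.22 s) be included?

Intake rate on the current diet: R = (0.62×8.89 + 0.0803×7.95) / (1 + 0.62×11.2 + 0.0803×5.73) = 6.15/8.404 = 0.7318 J/s.
deep corollas: E/h = 2.22/4.22 = 0.5261 J/s.
Since 0.5261 < R, time spent handling deep corollas is better spent searching.

No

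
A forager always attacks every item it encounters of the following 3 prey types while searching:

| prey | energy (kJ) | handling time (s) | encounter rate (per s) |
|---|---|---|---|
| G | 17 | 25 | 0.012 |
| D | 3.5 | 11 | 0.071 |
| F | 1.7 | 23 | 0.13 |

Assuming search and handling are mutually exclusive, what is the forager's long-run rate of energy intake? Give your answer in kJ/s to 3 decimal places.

R = Σλ_iE_i / (1 + Σλ_ih_i)
Numerator: 0.012×17 + 0.071×3.5 + 0.13×1.7 = 0.6735
Denominator: 1 + 0.012×25 + 0.071×11 + 0.13×23 = 5.071
R = 0.6735/5.071 = 0.1328 kJ/s

0.133 kJ/s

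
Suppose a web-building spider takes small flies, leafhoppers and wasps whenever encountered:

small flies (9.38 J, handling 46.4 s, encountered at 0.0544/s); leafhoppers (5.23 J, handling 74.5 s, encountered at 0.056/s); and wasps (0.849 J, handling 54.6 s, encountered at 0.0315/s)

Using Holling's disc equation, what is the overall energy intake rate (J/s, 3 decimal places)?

0.088 J/s

R = (0.0544×9.38 + 0.056×5.23 + 0.0315×0.849) / (1 + 0.0544×46.4 + 0.056×74.5 + 0.0315×54.6) = 0.8299/9.416 = 0.08814 J/s.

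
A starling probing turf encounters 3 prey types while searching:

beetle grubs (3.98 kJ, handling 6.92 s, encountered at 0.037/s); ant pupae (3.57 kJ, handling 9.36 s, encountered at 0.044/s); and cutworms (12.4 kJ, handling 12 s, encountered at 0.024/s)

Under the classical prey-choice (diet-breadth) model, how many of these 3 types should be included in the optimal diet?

E/h in descending order: cutworms 1.03, beetle grubs 0.575, ant pupae 0.381 kJ/s. The optimal diet is the largest prefix of this list for which every included type satisfies E_i/h_i > R on the types above it.
Rate on top 1: 0.2311. beetle grubs: 0.575 > 0.2311 → include.
Rate on top 2: 0.2881. ant pupae: 0.381 > 0.2881 → include.
Optimal diet: cutworms, beetle grubs, ant pupae — 3 of 3 types.

3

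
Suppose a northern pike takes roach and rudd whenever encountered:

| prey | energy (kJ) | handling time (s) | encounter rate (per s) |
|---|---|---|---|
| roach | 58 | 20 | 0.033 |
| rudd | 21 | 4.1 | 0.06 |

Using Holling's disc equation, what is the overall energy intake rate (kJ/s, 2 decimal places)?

R = Σλ_iE_i / (1 + Σλ_ih_i)
Numerator: 0.033×58 + 0.06×21 = 3.174
Denominator: 1 + 0.033×20 + 0.06×4.1 = 1.906
R = 3.174/1.906 = 1.665 kJ/s

1.67 kJ/s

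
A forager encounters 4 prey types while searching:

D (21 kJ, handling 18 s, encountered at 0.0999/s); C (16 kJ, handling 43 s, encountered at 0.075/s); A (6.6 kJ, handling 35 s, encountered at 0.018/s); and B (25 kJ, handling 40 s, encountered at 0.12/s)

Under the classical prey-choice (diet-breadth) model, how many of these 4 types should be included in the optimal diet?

Rank by E/h (kJ/s): D 1.17, B 0.625, C 0.372, A 0.189. Include each in turn until the next type's E/h falls below the running intake rate.
Rate on top 1: 0.7497. B: 0.625 < 0.7497 → exclude; stop.
Optimal diet: D — 1 of 4 types.

1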